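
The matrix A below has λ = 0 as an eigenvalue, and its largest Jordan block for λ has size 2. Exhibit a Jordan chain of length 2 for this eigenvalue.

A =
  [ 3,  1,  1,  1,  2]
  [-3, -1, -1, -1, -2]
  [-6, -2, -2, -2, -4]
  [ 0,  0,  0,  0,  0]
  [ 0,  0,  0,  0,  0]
A Jordan chain for λ = 0 of length 2:
v_1 = (3, -3, -6, 0, 0)ᵀ
v_2 = (1, 0, 0, 0, 0)ᵀ

Let N = A − (0)·I. We want v_2 with N^2 v_2 = 0 but N^1 v_2 ≠ 0; then v_{j-1} := N · v_j for j = 2, …, 2.

Pick v_2 = (1, 0, 0, 0, 0)ᵀ.
Then v_1 = N · v_2 = (3, -3, -6, 0, 0)ᵀ.

Sanity check: (A − (0)·I) v_1 = (0, 0, 0, 0, 0)ᵀ = 0. ✓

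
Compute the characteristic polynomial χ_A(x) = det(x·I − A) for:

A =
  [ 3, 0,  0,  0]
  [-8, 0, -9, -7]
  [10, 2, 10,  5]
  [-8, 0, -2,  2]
x^4 - 15*x^3 + 84*x^2 - 208*x + 192

Expanding det(x·I − A) (e.g. by cofactor expansion or by noting that A is similar to its Jordan form J, which has the same characteristic polynomial as A) gives
  χ_A(x) = x^4 - 15*x^3 + 84*x^2 - 208*x + 192
which factors as (x - 4)^3*(x - 3). The eigenvalues (with algebraic multiplicities) are λ = 3 with multiplicity 1, λ = 4 with multiplicity 3.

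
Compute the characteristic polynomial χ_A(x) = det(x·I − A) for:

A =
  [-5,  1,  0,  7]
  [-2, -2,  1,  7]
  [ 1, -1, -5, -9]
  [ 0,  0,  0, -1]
x^4 + 13*x^3 + 60*x^2 + 112*x + 64

Expanding det(x·I − A) (e.g. by cofactor expansion or by noting that A is similar to its Jordan form J, which has the same characteristic polynomial as A) gives
  χ_A(x) = x^4 + 13*x^3 + 60*x^2 + 112*x + 64
which factors as (x + 1)*(x + 4)^3. The eigenvalues (with algebraic multiplicities) are λ = -4 with multiplicity 3, λ = -1 with multiplicity 1.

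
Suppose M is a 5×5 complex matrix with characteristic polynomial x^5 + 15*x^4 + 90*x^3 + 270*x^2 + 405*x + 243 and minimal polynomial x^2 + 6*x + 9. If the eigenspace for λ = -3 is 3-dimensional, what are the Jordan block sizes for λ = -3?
Block sizes for λ = -3: [2, 2, 1]

Step 1 — from the characteristic polynomial, algebraic multiplicity of λ = -3 is 5. From dim ker(M − (-3)·I) = 3, there are exactly 3 Jordan blocks for λ = -3.
Step 2 — from the minimal polynomial, the factor (x + 3)^2 tells us the largest block for λ = -3 has size 2.
Step 3 — with total size 5, 3 blocks, and largest block 2, the block sizes (in nonincreasing order) are [2, 2, 1].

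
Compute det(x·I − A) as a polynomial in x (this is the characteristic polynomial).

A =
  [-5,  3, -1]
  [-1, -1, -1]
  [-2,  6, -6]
x^3 + 12*x^2 + 48*x + 64

Expanding det(x·I − A) (e.g. by cofactor expansion or by noting that A is similar to its Jordan form J, which has the same characteristic polynomial as A) gives
  χ_A(x) = x^3 + 12*x^2 + 48*x + 64
which factors as (x + 4)^3. The eigenvalues (with algebraic multiplicities) are λ = -4 with multiplicity 3.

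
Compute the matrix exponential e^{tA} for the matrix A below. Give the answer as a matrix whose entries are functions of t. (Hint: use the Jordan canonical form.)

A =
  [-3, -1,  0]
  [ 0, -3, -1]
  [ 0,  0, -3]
e^{tA} =
  [exp(-3*t), -t*exp(-3*t), t^2*exp(-3*t)/2]
  [0, exp(-3*t), -t*exp(-3*t)]
  [0, 0, exp(-3*t)]

Strategy: write A = P · J · P⁻¹ where J is a Jordan canonical form, so e^{tA} = P · e^{tJ} · P⁻¹, and e^{tJ} can be computed block-by-block.

A has Jordan form
J =
  [-3,  1,  0]
  [ 0, -3,  1]
  [ 0,  0, -3]
(up to reordering of blocks).

Per-block formulas:
  For a 3×3 Jordan block J_3(-3): exp(t · J_3(-3)) = e^(-3t)·(I + t·N + (t^2/2)·N^2), where N is the 3×3 nilpotent shift.

After assembling e^{tJ} and conjugating by P, we get:

e^{tA} =
  [exp(-3*t), -t*exp(-3*t), t^2*exp(-3*t)/2]
  [0, exp(-3*t), -t*exp(-3*t)]
  [0, 0, exp(-3*t)]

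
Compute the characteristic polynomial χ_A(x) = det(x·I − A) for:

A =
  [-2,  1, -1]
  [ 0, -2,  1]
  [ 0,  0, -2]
x^3 + 6*x^2 + 12*x + 8

Expanding det(x·I − A) (e.g. by cofactor expansion or by noting that A is similar to its Jordan form J, which has the same characteristic polynomial as A) gives
  χ_A(x) = x^3 + 6*x^2 + 12*x + 8
which factors as (x + 2)^3. The eigenvalues (with algebraic multiplicities) are λ = -2 with multiplicity 3.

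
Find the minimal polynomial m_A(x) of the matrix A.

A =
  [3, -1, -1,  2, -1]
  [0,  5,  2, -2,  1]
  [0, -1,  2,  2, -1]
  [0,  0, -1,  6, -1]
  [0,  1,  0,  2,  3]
x^3 - 11*x^2 + 40*x - 48

The characteristic polynomial is χ_A(x) = (x - 4)^4*(x - 3), so the eigenvalues are known. The minimal polynomial is
  m_A(x) = Π_λ (x − λ)^{k_λ}
where k_λ is the size of the *largest* Jordan block for λ (equivalently, the smallest k with (A − λI)^k v = 0 for every generalised eigenvector v of λ).

  λ = 3: largest Jordan block has size 1, contributing (x − 3)
  λ = 4: largest Jordan block has size 2, contributing (x − 4)^2

So m_A(x) = (x - 4)^2*(x - 3) = x^3 - 11*x^2 + 40*x - 48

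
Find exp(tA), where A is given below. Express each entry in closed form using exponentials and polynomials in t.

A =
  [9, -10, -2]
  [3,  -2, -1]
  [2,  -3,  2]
e^{tA} =
  [t^2*exp(3*t) + 6*t*exp(3*t) + exp(3*t), -2*t^2*exp(3*t) - 10*t*exp(3*t), -2*t*exp(3*t)]
  [t^2*exp(3*t)/2 + 3*t*exp(3*t), -t^2*exp(3*t) - 5*t*exp(3*t) + exp(3*t), -t*exp(3*t)]
  [t^2*exp(3*t)/2 + 2*t*exp(3*t), -t^2*exp(3*t) - 3*t*exp(3*t), -t*exp(3*t) + exp(3*t)]

Strategy: write A = P · J · P⁻¹ where J is a Jordan canonical form, so e^{tA} = P · e^{tJ} · P⁻¹, and e^{tJ} can be computed block-by-block.

A has Jordan form
J =
  [3, 1, 0]
  [0, 3, 1]
  [0, 0, 3]
(up to reordering of blocks).

Per-block formulas:
  For a 3×3 Jordan block J_3(3): exp(t · J_3(3)) = e^(3t)·(I + t·N + (t^2/2)·N^2), where N is the 3×3 nilpotent shift.

After assembling e^{tJ} and conjugating by P, we get:

e^{tA} =
  [t^2*exp(3*t) + 6*t*exp(3*t) + exp(3*t), -2*t^2*exp(3*t) - 10*t*exp(3*t), -2*t*exp(3*t)]
  [t^2*exp(3*t)/2 + 3*t*exp(3*t), -t^2*exp(3*t) - 5*t*exp(3*t) + exp(3*t), -t*exp(3*t)]
  [t^2*exp(3*t)/2 + 2*t*exp(3*t), -t^2*exp(3*t) - 3*t*exp(3*t), -t*exp(3*t) + exp(3*t)]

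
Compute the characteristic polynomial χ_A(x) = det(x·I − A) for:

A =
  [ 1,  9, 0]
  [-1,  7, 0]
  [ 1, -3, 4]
x^3 - 12*x^2 + 48*x - 64

Expanding det(x·I − A) (e.g. by cofactor expansion or by noting that A is similar to its Jordan form J, which has the same characteristic polynomial as A) gives
  χ_A(x) = x^3 - 12*x^2 + 48*x - 64
which factors as (x - 4)^3. The eigenvalues (with algebraic multiplicities) are λ = 4 with multiplicity 3.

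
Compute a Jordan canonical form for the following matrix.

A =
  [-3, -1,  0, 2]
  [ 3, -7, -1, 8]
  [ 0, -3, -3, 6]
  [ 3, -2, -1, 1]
J_3(-3) ⊕ J_1(-3)

The characteristic polynomial is
  det(x·I − A) = x^4 + 12*x^3 + 54*x^2 + 108*x + 81 = (x + 3)^4

Eigenvalues and multiplicities (the geometric multiplicity of λ is n − rank(A − λI), which equals the number of Jordan blocks for λ):
  λ = -3: algebraic multiplicity = 4, geometric multiplicity = 2

Determining the block sizes for each eigenvalue:
  λ = -3: with am = 4 and gm = 2, the partition is not yet determined (e.g. several partitions of 4 into 2 parts exist). Let N = A − (-3)·I. Computing rank(N^1) = 2, rank(N^2) = 1, rank(N^3) = 0; the number of blocks of size ≥ j is rank(N^{j−1}) − rank(N^j), giving [2, 1, 1]. So we have 1 block(s) of size 3, 1 block(s) of size 1 → block sizes [3, 1]

Assembling the blocks gives a Jordan form
J =
  [-3,  1,  0,  0]
  [ 0, -3,  1,  0]
  [ 0,  0, -3,  0]
  [ 0,  0,  0, -3]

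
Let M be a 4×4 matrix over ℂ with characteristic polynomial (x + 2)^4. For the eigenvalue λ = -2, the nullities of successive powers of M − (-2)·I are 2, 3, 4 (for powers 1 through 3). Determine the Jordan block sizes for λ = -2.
Block sizes for λ = -2: [3, 1]

From the dimensions of kernels of powers, the number of Jordan blocks of size at least j is d_j − d_{j−1} where d_j = dim ker(N^j) (with d_0 = 0). Computing the differences gives [2, 1, 1].
The number of blocks of size exactly k is (#blocks of size ≥ k) − (#blocks of size ≥ k + 1), so the partition is: 1 block(s) of size 1, 1 block(s) of size 3.
In nonincreasing order the block sizes are [3, 1].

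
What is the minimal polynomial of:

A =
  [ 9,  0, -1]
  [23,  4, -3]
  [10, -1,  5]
x^3 - 18*x^2 + 108*x - 216

The characteristic polynomial is χ_A(x) = (x - 6)^3, so the eigenvalues are known. The minimal polynomial is
  m_A(x) = Π_λ (x − λ)^{k_λ}
where k_λ is the size of the *largest* Jordan block for λ (equivalently, the smallest k with (A − λI)^k v = 0 for every generalised eigenvector v of λ).

  λ = 6: largest Jordan block has size 3, contributing (x − 6)^3

So m_A(x) = (x - 6)^3 = x^3 - 18*x^2 + 108*x - 216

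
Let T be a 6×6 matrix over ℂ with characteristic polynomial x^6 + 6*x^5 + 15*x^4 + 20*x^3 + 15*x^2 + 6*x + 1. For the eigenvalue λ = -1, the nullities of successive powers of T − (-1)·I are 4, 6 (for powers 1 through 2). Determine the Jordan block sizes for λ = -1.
Block sizes for λ = -1: [2, 2, 1, 1]

From the dimensions of kernels of powers, the number of Jordan blocks of size at least j is d_j − d_{j−1} where d_j = dim ker(N^j) (with d_0 = 0). Computing the differences gives [4, 2].
The number of blocks of size exactly k is (#blocks of size ≥ k) − (#blocks of size ≥ k + 1), so the partition is: 2 block(s) of size 1, 2 block(s) of size 2.
In nonincreasing order the block sizes are [2, 2, 1, 1].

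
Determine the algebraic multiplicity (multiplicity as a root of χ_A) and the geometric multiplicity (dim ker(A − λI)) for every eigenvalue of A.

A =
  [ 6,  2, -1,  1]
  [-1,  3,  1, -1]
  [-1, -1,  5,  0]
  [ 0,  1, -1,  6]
λ = 5: alg = 4, geom = 2

Step 1 — factor the characteristic polynomial to read off the algebraic multiplicities:
  χ_A(x) = (x - 5)^4

Step 2 — compute geometric multiplicities via the rank-nullity identity g(λ) = n − rank(A − λI):
  rank(A − (5)·I) = 2, so dim ker(A − (5)·I) = n − 2 = 2

Summary:
  λ = 5: algebraic multiplicity = 4, geometric multiplicity = 2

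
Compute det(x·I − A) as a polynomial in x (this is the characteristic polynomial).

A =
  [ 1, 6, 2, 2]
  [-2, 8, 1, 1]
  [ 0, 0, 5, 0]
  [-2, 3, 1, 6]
x^4 - 20*x^3 + 150*x^2 - 500*x + 625

Expanding det(x·I − A) (e.g. by cofactor expansion or by noting that A is similar to its Jordan form J, which has the same characteristic polynomial as A) gives
  χ_A(x) = x^4 - 20*x^3 + 150*x^2 - 500*x + 625
which factors as (x - 5)^4. The eigenvalues (with algebraic multiplicities) are λ = 5 with multiplicity 4.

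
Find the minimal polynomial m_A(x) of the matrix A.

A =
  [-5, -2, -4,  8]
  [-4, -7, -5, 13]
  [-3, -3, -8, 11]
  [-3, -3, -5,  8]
x^3 + 9*x^2 + 27*x + 27

The characteristic polynomial is χ_A(x) = (x + 3)^4, so the eigenvalues are known. The minimal polynomial is
  m_A(x) = Π_λ (x − λ)^{k_λ}
where k_λ is the size of the *largest* Jordan block for λ (equivalently, the smallest k with (A − λI)^k v = 0 for every generalised eigenvector v of λ).

  λ = -3: largest Jordan block has size 3, contributing (x + 3)^3

So m_A(x) = (x + 3)^3 = x^3 + 9*x^2 + 27*x + 27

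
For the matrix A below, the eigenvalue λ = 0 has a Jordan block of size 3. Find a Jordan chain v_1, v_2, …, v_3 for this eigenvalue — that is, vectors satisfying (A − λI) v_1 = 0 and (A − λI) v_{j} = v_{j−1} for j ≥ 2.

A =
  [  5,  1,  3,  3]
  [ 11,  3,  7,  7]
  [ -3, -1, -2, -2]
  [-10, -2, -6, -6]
A Jordan chain for λ = 0 of length 3:
v_1 = (-3, -3, 0, 6)ᵀ
v_2 = (5, 11, -3, -10)ᵀ
v_3 = (1, 0, 0, 0)ᵀ

Let N = A − (0)·I. We want v_3 with N^3 v_3 = 0 but N^2 v_3 ≠ 0; then v_{j-1} := N · v_j for j = 3, …, 2.

Pick v_3 = (1, 0, 0, 0)ᵀ.
Then v_2 = N · v_3 = (5, 11, -3, -10)ᵀ.
Then v_1 = N · v_2 = (-3, -3, 0, 6)ᵀ.

Sanity check: (A − (0)·I) v_1 = (0, 0, 0, 0)ᵀ = 0. ✓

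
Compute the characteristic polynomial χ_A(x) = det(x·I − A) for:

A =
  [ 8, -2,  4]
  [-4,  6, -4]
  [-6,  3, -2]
x^3 - 12*x^2 + 48*x - 64

Expanding det(x·I − A) (e.g. by cofactor expansion or by noting that A is similar to its Jordan form J, which has the same characteristic polynomial as A) gives
  χ_A(x) = x^3 - 12*x^2 + 48*x - 64
which factors as (x - 4)^3. The eigenvalues (with algebraic multiplicities) are λ = 4 with multiplicity 3.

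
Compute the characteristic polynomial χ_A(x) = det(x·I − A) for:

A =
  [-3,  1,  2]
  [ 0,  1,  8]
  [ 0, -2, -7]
x^3 + 9*x^2 + 27*x + 27

Expanding det(x·I − A) (e.g. by cofactor expansion or by noting that A is similar to its Jordan form J, which has the same characteristic polynomial as A) gives
  χ_A(x) = x^3 + 9*x^2 + 27*x + 27
which factors as (x + 3)^3. The eigenvalues (with algebraic multiplicities) are λ = -3 with multiplicity 3.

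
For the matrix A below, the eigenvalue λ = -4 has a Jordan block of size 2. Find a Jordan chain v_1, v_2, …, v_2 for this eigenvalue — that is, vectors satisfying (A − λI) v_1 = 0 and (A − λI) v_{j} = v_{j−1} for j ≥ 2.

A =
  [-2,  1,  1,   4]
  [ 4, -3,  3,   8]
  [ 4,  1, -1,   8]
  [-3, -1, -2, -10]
A Jordan chain for λ = -4 of length 2:
v_1 = (2, 4, 4, -3)ᵀ
v_2 = (1, 0, 0, 0)ᵀ

Let N = A − (-4)·I. We want v_2 with N^2 v_2 = 0 but N^1 v_2 ≠ 0; then v_{j-1} := N · v_j for j = 2, …, 2.

Pick v_2 = (1, 0, 0, 0)ᵀ.
Then v_1 = N · v_2 = (2, 4, 4, -3)ᵀ.

Sanity check: (A − (-4)·I) v_1 = (0, 0, 0, 0)ᵀ = 0. ✓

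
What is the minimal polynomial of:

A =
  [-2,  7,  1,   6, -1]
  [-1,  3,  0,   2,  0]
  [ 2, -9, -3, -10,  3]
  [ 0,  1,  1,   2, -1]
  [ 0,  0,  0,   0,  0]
x^3

The characteristic polynomial is χ_A(x) = x^5, so the eigenvalues are known. The minimal polynomial is
  m_A(x) = Π_λ (x − λ)^{k_λ}
where k_λ is the size of the *largest* Jordan block for λ (equivalently, the smallest k with (A − λI)^k v = 0 for every generalised eigenvector v of λ).

  λ = 0: largest Jordan block has size 3, contributing (x − 0)^3

So m_A(x) = x^3 = x^3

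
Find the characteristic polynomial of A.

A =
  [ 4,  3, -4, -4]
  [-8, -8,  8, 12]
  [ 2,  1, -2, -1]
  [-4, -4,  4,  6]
x^4

Expanding det(x·I − A) (e.g. by cofactor expansion or by noting that A is similar to its Jordan form J, which has the same characteristic polynomial as A) gives
  χ_A(x) = x^4
which factors as x^4. The eigenvalues (with algebraic multiplicities) are λ = 0 with multiplicity 4.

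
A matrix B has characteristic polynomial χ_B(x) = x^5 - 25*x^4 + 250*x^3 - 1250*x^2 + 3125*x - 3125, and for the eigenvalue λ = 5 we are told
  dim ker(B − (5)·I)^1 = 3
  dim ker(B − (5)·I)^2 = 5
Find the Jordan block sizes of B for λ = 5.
Block sizes for λ = 5: [2, 2, 1]

From the dimensions of kernels of powers, the number of Jordan blocks of size at least j is d_j − d_{j−1} where d_j = dim ker(N^j) (with d_0 = 0). Computing the differences gives [3, 2].
The number of blocks of size exactly k is (#blocks of size ≥ k) − (#blocks of size ≥ k + 1), so the partition is: 1 block(s) of size 1, 2 block(s) of size 2.
In nonincreasing order the block sizes are [2, 2, 1].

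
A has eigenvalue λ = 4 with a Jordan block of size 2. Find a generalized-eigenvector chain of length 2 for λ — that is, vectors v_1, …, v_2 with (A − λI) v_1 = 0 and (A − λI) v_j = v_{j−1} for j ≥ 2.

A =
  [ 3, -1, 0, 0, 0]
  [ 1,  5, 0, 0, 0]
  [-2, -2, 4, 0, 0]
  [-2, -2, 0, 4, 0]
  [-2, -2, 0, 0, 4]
A Jordan chain for λ = 4 of length 2:
v_1 = (-1, 1, -2, -2, -2)ᵀ
v_2 = (1, 0, 0, 0, 0)ᵀ

Let N = A − (4)·I. We want v_2 with N^2 v_2 = 0 but N^1 v_2 ≠ 0; then v_{j-1} := N · v_j for j = 2, …, 2.

Pick v_2 = (1, 0, 0, 0, 0)ᵀ.
Then v_1 = N · v_2 = (-1, 1, -2, -2, -2)ᵀ.

Sanity check: (A − (4)·I) v_1 = (0, 0, 0, 0, 0)ᵀ = 0. ✓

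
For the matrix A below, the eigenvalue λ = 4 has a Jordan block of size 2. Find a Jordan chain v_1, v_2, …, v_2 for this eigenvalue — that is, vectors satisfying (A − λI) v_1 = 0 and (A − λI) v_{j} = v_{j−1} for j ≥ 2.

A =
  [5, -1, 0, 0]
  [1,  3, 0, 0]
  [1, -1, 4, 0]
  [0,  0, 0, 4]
A Jordan chain for λ = 4 of length 2:
v_1 = (1, 1, 1, 0)ᵀ
v_2 = (1, 0, 0, 0)ᵀ

Let N = A − (4)·I. We want v_2 with N^2 v_2 = 0 but N^1 v_2 ≠ 0; then v_{j-1} := N · v_j for j = 2, …, 2.

Pick v_2 = (1, 0, 0, 0)ᵀ.
Then v_1 = N · v_2 = (1, 1, 1, 0)ᵀ.

Sanity check: (A − (4)·I) v_1 = (0, 0, 0, 0)ᵀ = 0. ✓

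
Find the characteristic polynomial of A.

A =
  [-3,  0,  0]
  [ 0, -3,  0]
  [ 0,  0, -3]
x^3 + 9*x^2 + 27*x + 27

Expanding det(x·I − A) (e.g. by cofactor expansion or by noting that A is similar to its Jordan form J, which has the same characteristic polynomial as A) gives
  χ_A(x) = x^3 + 9*x^2 + 27*x + 27
which factors as (x + 3)^3. The eigenvalues (with algebraic multiplicities) are λ = -3 with multiplicity 3.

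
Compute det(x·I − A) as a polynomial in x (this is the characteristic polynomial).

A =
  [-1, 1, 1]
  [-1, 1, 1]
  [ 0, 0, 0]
x^3

Expanding det(x·I − A) (e.g. by cofactor expansion or by noting that A is similar to its Jordan form J, which has the same characteristic polynomial as A) gives
  χ_A(x) = x^3
which factors as x^3. The eigenvalues (with algebraic multiplicities) are λ = 0 with multiplicity 3.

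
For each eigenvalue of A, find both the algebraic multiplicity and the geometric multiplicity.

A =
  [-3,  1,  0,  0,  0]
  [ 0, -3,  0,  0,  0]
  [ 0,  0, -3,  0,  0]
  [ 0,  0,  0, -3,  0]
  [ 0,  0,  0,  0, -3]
λ = -3: alg = 5, geom = 4

Step 1 — factor the characteristic polynomial to read off the algebraic multiplicities:
  χ_A(x) = (x + 3)^5

Step 2 — compute geometric multiplicities via the rank-nullity identity g(λ) = n − rank(A − λI):
  rank(A − (-3)·I) = 1, so dim ker(A − (-3)·I) = n − 1 = 4

Summary:
  λ = -3: algebraic multiplicity = 5, geometric multiplicity = 4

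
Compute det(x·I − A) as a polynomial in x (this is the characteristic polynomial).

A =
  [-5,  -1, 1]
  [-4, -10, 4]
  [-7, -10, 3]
x^3 + 12*x^2 + 48*x + 64

Expanding det(x·I − A) (e.g. by cofactor expansion or by noting that A is similar to its Jordan form J, which has the same characteristic polynomial as A) gives
  χ_A(x) = x^3 + 12*x^2 + 48*x + 64
which factors as (x + 4)^3. The eigenvalues (with algebraic multiplicities) are λ = -4 with multiplicity 3.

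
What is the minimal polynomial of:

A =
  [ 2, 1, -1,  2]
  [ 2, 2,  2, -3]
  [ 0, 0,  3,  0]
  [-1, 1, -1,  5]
x^3 - 9*x^2 + 27*x - 27

The characteristic polynomial is χ_A(x) = (x - 3)^4, so the eigenvalues are known. The minimal polynomial is
  m_A(x) = Π_λ (x − λ)^{k_λ}
where k_λ is the size of the *largest* Jordan block for λ (equivalently, the smallest k with (A − λI)^k v = 0 for every generalised eigenvector v of λ).

  λ = 3: largest Jordan block has size 3, contributing (x − 3)^3

So m_A(x) = (x - 3)^3 = x^3 - 9*x^2 + 27*x - 27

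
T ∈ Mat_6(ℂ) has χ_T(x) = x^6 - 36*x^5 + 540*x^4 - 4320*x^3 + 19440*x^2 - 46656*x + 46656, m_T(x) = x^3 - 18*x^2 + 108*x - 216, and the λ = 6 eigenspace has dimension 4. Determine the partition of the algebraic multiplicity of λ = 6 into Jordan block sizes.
Block sizes for λ = 6: [3, 1, 1, 1]

Step 1 — from the characteristic polynomial, algebraic multiplicity of λ = 6 is 6. From dim ker(T − (6)·I) = 4, there are exactly 4 Jordan blocks for λ = 6.
Step 2 — from the minimal polynomial, the factor (x − 6)^3 tells us the largest block for λ = 6 has size 3.
Step 3 — with total size 6, 4 blocks, and largest block 3, the block sizes (in nonincreasing order) are [3, 1, 1, 1].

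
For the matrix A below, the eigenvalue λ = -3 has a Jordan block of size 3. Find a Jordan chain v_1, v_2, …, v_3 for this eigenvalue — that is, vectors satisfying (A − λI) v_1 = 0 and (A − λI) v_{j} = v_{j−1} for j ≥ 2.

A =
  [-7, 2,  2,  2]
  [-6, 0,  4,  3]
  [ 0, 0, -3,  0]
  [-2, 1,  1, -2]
A Jordan chain for λ = -3 of length 3:
v_1 = (2, 3, 0, 1)ᵀ
v_2 = (2, 4, 0, 1)ᵀ
v_3 = (0, 0, 1, 0)ᵀ

Let N = A − (-3)·I. We want v_3 with N^3 v_3 = 0 but N^2 v_3 ≠ 0; then v_{j-1} := N · v_j for j = 3, …, 2.

Pick v_3 = (0, 0, 1, 0)ᵀ.
Then v_2 = N · v_3 = (2, 4, 0, 1)ᵀ.
Then v_1 = N · v_2 = (2, 3, 0, 1)ᵀ.

Sanity check: (A − (-3)·I) v_1 = (0, 0, 0, 0)ᵀ = 0. ✓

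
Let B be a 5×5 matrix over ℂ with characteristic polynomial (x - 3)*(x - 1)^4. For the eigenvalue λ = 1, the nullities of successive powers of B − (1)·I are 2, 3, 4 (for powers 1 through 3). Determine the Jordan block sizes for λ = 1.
Block sizes for λ = 1: [3, 1]

From the dimensions of kernels of powers, the number of Jordan blocks of size at least j is d_j − d_{j−1} where d_j = dim ker(N^j) (with d_0 = 0). Computing the differences gives [2, 1, 1].
The number of blocks of size exactly k is (#blocks of size ≥ k) − (#blocks of size ≥ k + 1), so the partition is: 1 block(s) of size 1, 1 block(s) of size 3.
In nonincreasing order the block sizes are [3, 1].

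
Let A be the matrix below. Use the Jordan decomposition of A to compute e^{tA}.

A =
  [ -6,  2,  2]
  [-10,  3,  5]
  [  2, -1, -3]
e^{tA} =
  [-4*t*exp(-2*t) + exp(-2*t), 2*t*exp(-2*t), 2*t*exp(-2*t)]
  [-10*t*exp(-2*t), 5*t*exp(-2*t) + exp(-2*t), 5*t*exp(-2*t)]
  [2*t*exp(-2*t), -t*exp(-2*t), -t*exp(-2*t) + exp(-2*t)]

Strategy: write A = P · J · P⁻¹ where J is a Jordan canonical form, so e^{tA} = P · e^{tJ} · P⁻¹, and e^{tJ} can be computed block-by-block.

A has Jordan form
J =
  [-2,  1,  0]
  [ 0, -2,  0]
  [ 0,  0, -2]
(up to reordering of blocks).

Per-block formulas:
  For a 2×2 Jordan block J_2(-2): exp(t · J_2(-2)) = e^(-2t)·(I + t·N), where N is the 2×2 nilpotent shift.
  For a 1×1 block at λ = -2: exp(t · [-2]) = [e^(-2t)].

After assembling e^{tJ} and conjugating by P, we get:

e^{tA} =
  [-4*t*exp(-2*t) + exp(-2*t), 2*t*exp(-2*t), 2*t*exp(-2*t)]
  [-10*t*exp(-2*t), 5*t*exp(-2*t) + exp(-2*t), 5*t*exp(-2*t)]
  [2*t*exp(-2*t), -t*exp(-2*t), -t*exp(-2*t) + exp(-2*t)]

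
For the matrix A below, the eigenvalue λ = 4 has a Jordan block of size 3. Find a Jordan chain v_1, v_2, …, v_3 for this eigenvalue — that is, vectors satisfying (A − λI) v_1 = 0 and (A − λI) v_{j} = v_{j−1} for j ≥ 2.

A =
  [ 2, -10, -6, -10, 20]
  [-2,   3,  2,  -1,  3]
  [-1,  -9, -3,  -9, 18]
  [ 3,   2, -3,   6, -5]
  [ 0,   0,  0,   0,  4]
A Jordan chain for λ = 4 of length 3:
v_1 = (0, 1, 0, -1, 0)ᵀ
v_2 = (-2, -2, -1, 3, 0)ᵀ
v_3 = (1, 0, 0, 0, 0)ᵀ

Let N = A − (4)·I. We want v_3 with N^3 v_3 = 0 but N^2 v_3 ≠ 0; then v_{j-1} := N · v_j for j = 3, …, 2.

Pick v_3 = (1, 0, 0, 0, 0)ᵀ.
Then v_2 = N · v_3 = (-2, -2, -1, 3, 0)ᵀ.
Then v_1 = N · v_2 = (0, 1, 0, -1, 0)ᵀ.

Sanity check: (A − (4)·I) v_1 = (0, 0, 0, 0, 0)ᵀ = 0. ✓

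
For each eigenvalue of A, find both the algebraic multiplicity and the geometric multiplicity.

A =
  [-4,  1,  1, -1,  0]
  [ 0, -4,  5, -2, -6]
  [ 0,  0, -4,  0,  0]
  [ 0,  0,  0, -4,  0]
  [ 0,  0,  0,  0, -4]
λ = -4: alg = 5, geom = 3

Step 1 — factor the characteristic polynomial to read off the algebraic multiplicities:
  χ_A(x) = (x + 4)^5

Step 2 — compute geometric multiplicities via the rank-nullity identity g(λ) = n − rank(A − λI):
  rank(A − (-4)·I) = 2, so dim ker(A − (-4)·I) = n − 2 = 3

Summary:
  λ = -4: algebraic multiplicity = 5, geometric multiplicity = 3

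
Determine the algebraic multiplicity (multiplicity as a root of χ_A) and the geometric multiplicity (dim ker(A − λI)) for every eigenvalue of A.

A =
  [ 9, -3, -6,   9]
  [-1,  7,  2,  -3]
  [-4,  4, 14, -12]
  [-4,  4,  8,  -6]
λ = 6: alg = 4, geom = 3

Step 1 — factor the characteristic polynomial to read off the algebraic multiplicities:
  χ_A(x) = (x - 6)^4

Step 2 — compute geometric multiplicities via the rank-nullity identity g(λ) = n − rank(A − λI):
  rank(A − (6)·I) = 1, so dim ker(A − (6)·I) = n − 1 = 3

Summary:
  λ = 6: algebraic multiplicity = 4, geometric multiplicity = 3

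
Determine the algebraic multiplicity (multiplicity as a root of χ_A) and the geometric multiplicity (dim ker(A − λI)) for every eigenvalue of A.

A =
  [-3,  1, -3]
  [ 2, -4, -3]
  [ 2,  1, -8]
λ = -5: alg = 3, geom = 2

Step 1 — factor the characteristic polynomial to read off the algebraic multiplicities:
  χ_A(x) = (x + 5)^3

Step 2 — compute geometric multiplicities via the rank-nullity identity g(λ) = n − rank(A − λI):
  rank(A − (-5)·I) = 1, so dim ker(A − (-5)·I) = n − 1 = 2

Summary:
  λ = -5: algebraic multiplicity = 3, geometric multiplicity = 2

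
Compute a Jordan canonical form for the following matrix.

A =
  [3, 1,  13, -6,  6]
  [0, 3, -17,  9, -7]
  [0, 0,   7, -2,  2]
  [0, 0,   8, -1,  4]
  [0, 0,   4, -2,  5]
J_3(3) ⊕ J_1(3) ⊕ J_1(5)

The characteristic polynomial is
  det(x·I − A) = x^5 - 17*x^4 + 114*x^3 - 378*x^2 + 621*x - 405 = (x - 5)*(x - 3)^4

Eigenvalues and multiplicities (the geometric multiplicity of λ is n − rank(A − λI), which equals the number of Jordan blocks for λ):
  λ = 3: algebraic multiplicity = 4, geometric multiplicity = 2
  λ = 5: algebraic multiplicity = 1, geometric multiplicity = 1

Determining the block sizes for each eigenvalue:
  λ = 3: with am = 4 and gm = 2, the partition is not yet determined (e.g. several partitions of 4 into 2 parts exist). Let N = A − (3)·I. Computing rank(N^1) = 3, rank(N^2) = 2, rank(N^3) = 1; the number of blocks of size ≥ j is rank(N^{j−1}) − rank(N^j), giving [2, 1, 1]. So we have 1 block(s) of size 3, 1 block(s) of size 1 → block sizes [3, 1]
  λ = 5: one block (gm = 1), so the single block has size am = 1 → block sizes [1]

Assembling the blocks gives a Jordan form
J =
  [3, 1, 0, 0, 0]
  [0, 3, 1, 0, 0]
  [0, 0, 3, 0, 0]
  [0, 0, 0, 3, 0]
  [0, 0, 0, 0, 5]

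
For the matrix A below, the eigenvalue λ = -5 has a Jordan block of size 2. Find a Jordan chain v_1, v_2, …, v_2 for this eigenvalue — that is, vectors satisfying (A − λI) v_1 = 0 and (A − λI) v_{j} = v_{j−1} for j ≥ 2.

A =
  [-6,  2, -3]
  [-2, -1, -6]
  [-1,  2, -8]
A Jordan chain for λ = -5 of length 2:
v_1 = (-1, -2, -1)ᵀ
v_2 = (1, 0, 0)ᵀ

Let N = A − (-5)·I. We want v_2 with N^2 v_2 = 0 but N^1 v_2 ≠ 0; then v_{j-1} := N · v_j for j = 2, …, 2.

Pick v_2 = (1, 0, 0)ᵀ.
Then v_1 = N · v_2 = (-1, -2, -1)ᵀ.

Sanity check: (A − (-5)·I) v_1 = (0, 0, 0)ᵀ = 0. ✓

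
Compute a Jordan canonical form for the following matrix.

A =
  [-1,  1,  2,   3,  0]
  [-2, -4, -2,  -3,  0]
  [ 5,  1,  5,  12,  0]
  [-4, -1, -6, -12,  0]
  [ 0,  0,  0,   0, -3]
J_2(-3) ⊕ J_2(-3) ⊕ J_1(-3)

The characteristic polynomial is
  det(x·I − A) = x^5 + 15*x^4 + 90*x^3 + 270*x^2 + 405*x + 243 = (x + 3)^5

Eigenvalues and multiplicities (the geometric multiplicity of λ is n − rank(A − λI), which equals the number of Jordan blocks for λ):
  λ = -3: algebraic multiplicity = 5, geometric multiplicity = 3

Determining the block sizes for each eigenvalue:
  λ = -3: with am = 5 and gm = 3, the partition is not yet determined (e.g. several partitions of 5 into 3 parts exist). Let N = A − (-3)·I. Computing rank(N^1) = 2, rank(N^2) = 0; the number of blocks of size ≥ j is rank(N^{j−1}) − rank(N^j), giving [3, 2]. So we have 2 block(s) of size 2, 1 block(s) of size 1 → block sizes [2, 2, 1]

Assembling the blocks gives a Jordan form
J =
  [-3,  1,  0,  0,  0]
  [ 0, -3,  0,  0,  0]
  [ 0,  0, -3,  1,  0]
  [ 0,  0,  0, -3,  0]
  [ 0,  0,  0,  0, -3]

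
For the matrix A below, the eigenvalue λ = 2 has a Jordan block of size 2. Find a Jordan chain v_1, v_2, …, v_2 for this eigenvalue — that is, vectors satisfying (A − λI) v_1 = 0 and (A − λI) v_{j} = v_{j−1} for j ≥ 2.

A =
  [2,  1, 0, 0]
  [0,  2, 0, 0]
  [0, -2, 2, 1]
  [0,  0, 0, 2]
A Jordan chain for λ = 2 of length 2:
v_1 = (1, 0, -2, 0)ᵀ
v_2 = (0, 1, 0, 0)ᵀ

Let N = A − (2)·I. We want v_2 with N^2 v_2 = 0 but N^1 v_2 ≠ 0; then v_{j-1} := N · v_j for j = 2, …, 2.

Pick v_2 = (0, 1, 0, 0)ᵀ.
Then v_1 = N · v_2 = (1, 0, -2, 0)ᵀ.

Sanity check: (A − (2)·I) v_1 = (0, 0, 0, 0)ᵀ = 0. ✓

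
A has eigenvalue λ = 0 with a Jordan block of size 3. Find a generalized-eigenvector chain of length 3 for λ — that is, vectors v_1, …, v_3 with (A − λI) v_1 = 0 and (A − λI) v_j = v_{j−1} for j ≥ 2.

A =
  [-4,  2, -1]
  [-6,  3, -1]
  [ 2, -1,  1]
A Jordan chain for λ = 0 of length 3:
v_1 = (2, 4, 0)ᵀ
v_2 = (-4, -6, 2)ᵀ
v_3 = (1, 0, 0)ᵀ

Let N = A − (0)·I. We want v_3 with N^3 v_3 = 0 but N^2 v_3 ≠ 0; then v_{j-1} := N · v_j for j = 3, …, 2.

Pick v_3 = (1, 0, 0)ᵀ.
Then v_2 = N · v_3 = (-4, -6, 2)ᵀ.
Then v_1 = N · v_2 = (2, 4, 0)ᵀ.

Sanity check: (A − (0)·I) v_1 = (0, 0, 0)ᵀ = 0. ✓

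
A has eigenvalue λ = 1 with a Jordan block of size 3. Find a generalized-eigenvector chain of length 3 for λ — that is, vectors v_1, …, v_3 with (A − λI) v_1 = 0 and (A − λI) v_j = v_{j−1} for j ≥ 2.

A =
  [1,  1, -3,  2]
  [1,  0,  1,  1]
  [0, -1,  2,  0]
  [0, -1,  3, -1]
A Jordan chain for λ = 1 of length 3:
v_1 = (1, -1, -1, -1)ᵀ
v_2 = (0, 1, 0, 0)ᵀ
v_3 = (1, 0, 0, 0)ᵀ

Let N = A − (1)·I. We want v_3 with N^3 v_3 = 0 but N^2 v_3 ≠ 0; then v_{j-1} := N · v_j for j = 3, …, 2.

Pick v_3 = (1, 0, 0, 0)ᵀ.
Then v_2 = N · v_3 = (0, 1, 0, 0)ᵀ.
Then v_1 = N · v_2 = (1, -1, -1, -1)ᵀ.

Sanity check: (A − (1)·I) v_1 = (0, 0, 0, 0)ᵀ = 0. ✓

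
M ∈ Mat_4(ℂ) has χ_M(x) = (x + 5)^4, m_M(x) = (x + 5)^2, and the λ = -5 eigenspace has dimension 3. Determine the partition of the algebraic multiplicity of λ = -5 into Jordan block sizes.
Block sizes for λ = -5: [2, 1, 1]

Step 1 — from the characteristic polynomial, algebraic multiplicity of λ = -5 is 4. From dim ker(M − (-5)·I) = 3, there are exactly 3 Jordan blocks for λ = -5.
Step 2 — from the minimal polynomial, the factor (x + 5)^2 tells us the largest block for λ = -5 has size 2.
Step 3 — with total size 4, 3 blocks, and largest block 2, the block sizes (in nonincreasing order) are [2, 1, 1].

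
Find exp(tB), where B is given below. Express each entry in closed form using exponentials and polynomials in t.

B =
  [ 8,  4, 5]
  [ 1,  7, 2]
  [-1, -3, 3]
e^{tB} =
  [3*t^2*exp(6*t)/2 + 2*t*exp(6*t) + exp(6*t), -3*t^2*exp(6*t)/2 + 4*t*exp(6*t), 3*t^2*exp(6*t)/2 + 5*t*exp(6*t)]
  [t^2*exp(6*t)/2 + t*exp(6*t), -t^2*exp(6*t)/2 + t*exp(6*t) + exp(6*t), t^2*exp(6*t)/2 + 2*t*exp(6*t)]
  [-t^2*exp(6*t) - t*exp(6*t), t^2*exp(6*t) - 3*t*exp(6*t), -t^2*exp(6*t) - 3*t*exp(6*t) + exp(6*t)]

Strategy: write B = P · J · P⁻¹ where J is a Jordan canonical form, so e^{tB} = P · e^{tJ} · P⁻¹, and e^{tJ} can be computed block-by-block.

B has Jordan form
J =
  [6, 1, 0]
  [0, 6, 1]
  [0, 0, 6]
(up to reordering of blocks).

Per-block formulas:
  For a 3×3 Jordan block J_3(6): exp(t · J_3(6)) = e^(6t)·(I + t·N + (t^2/2)·N^2), where N is the 3×3 nilpotent shift.

After assembling e^{tJ} and conjugating by P, we get:

e^{tB} =
  [3*t^2*exp(6*t)/2 + 2*t*exp(6*t) + exp(6*t), -3*t^2*exp(6*t)/2 + 4*t*exp(6*t), 3*t^2*exp(6*t)/2 + 5*t*exp(6*t)]
  [t^2*exp(6*t)/2 + t*exp(6*t), -t^2*exp(6*t)/2 + t*exp(6*t) + exp(6*t), t^2*exp(6*t)/2 + 2*t*exp(6*t)]
  [-t^2*exp(6*t) - t*exp(6*t), t^2*exp(6*t) - 3*t*exp(6*t), -t^2*exp(6*t) - 3*t*exp(6*t) + exp(6*t)]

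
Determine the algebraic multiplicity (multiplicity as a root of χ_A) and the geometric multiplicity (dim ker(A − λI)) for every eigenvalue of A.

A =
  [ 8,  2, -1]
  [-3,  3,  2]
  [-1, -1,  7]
λ = 6: alg = 3, geom = 1

Step 1 — factor the characteristic polynomial to read off the algebraic multiplicities:
  χ_A(x) = (x - 6)^3

Step 2 — compute geometric multiplicities via the rank-nullity identity g(λ) = n − rank(A − λI):
  rank(A − (6)·I) = 2, so dim ker(A − (6)·I) = n − 2 = 1

Summary:
  λ = 6: algebraic multiplicity = 3, geometric multiplicity = 1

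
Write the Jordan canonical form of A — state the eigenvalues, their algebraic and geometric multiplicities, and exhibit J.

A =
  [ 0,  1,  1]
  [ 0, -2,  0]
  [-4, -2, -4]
J_2(-2) ⊕ J_1(-2)

The characteristic polynomial is
  det(x·I − A) = x^3 + 6*x^2 + 12*x + 8 = (x + 2)^3

Eigenvalues and multiplicities (the geometric multiplicity of λ is n − rank(A − λI), which equals the number of Jordan blocks for λ):
  λ = -2: algebraic multiplicity = 3, geometric multiplicity = 2

Determining the block sizes for each eigenvalue:
  λ = -2: 2 blocks summing to 3 forces exactly one block of size 2 and the rest size 1 → block sizes [2, 1]

Assembling the blocks gives a Jordan form
J =
  [-2,  1,  0]
  [ 0, -2,  0]
  [ 0,  0, -2]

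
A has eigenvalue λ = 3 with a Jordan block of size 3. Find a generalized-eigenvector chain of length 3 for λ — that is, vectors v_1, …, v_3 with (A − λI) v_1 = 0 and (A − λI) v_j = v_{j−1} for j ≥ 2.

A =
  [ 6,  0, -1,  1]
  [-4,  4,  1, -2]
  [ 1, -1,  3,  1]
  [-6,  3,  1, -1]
A Jordan chain for λ = 3 of length 3:
v_1 = (2, -3, 1, -5)ᵀ
v_2 = (3, -4, 1, -6)ᵀ
v_3 = (1, 0, 0, 0)ᵀ

Let N = A − (3)·I. We want v_3 with N^3 v_3 = 0 but N^2 v_3 ≠ 0; then v_{j-1} := N · v_j for j = 3, …, 2.

Pick v_3 = (1, 0, 0, 0)ᵀ.
Then v_2 = N · v_3 = (3, -4, 1, -6)ᵀ.
Then v_1 = N · v_2 = (2, -3, 1, -5)ᵀ.

Sanity check: (A − (3)·I) v_1 = (0, 0, 0, 0)ᵀ = 0. ✓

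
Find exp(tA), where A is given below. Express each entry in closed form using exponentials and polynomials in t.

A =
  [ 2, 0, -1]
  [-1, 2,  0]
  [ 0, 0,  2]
e^{tA} =
  [exp(2*t), 0, -t*exp(2*t)]
  [-t*exp(2*t), exp(2*t), t^2*exp(2*t)/2]
  [0, 0, exp(2*t)]

Strategy: write A = P · J · P⁻¹ where J is a Jordan canonical form, so e^{tA} = P · e^{tJ} · P⁻¹, and e^{tJ} can be computed block-by-block.

A has Jordan form
J =
  [2, 1, 0]
  [0, 2, 1]
  [0, 0, 2]
(up to reordering of blocks).

Per-block formulas:
  For a 3×3 Jordan block J_3(2): exp(t · J_3(2)) = e^(2t)·(I + t·N + (t^2/2)·N^2), where N is the 3×3 nilpotent shift.

After assembling e^{tJ} and conjugating by P, we get:

e^{tA} =
  [exp(2*t), 0, -t*exp(2*t)]
  [-t*exp(2*t), exp(2*t), t^2*exp(2*t)/2]
  [0, 0, exp(2*t)]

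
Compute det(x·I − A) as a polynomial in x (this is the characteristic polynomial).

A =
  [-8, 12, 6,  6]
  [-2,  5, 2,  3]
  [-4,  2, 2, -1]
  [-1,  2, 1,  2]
x^4 - x^3 - 3*x^2 + 5*x - 2

Expanding det(x·I − A) (e.g. by cofactor expansion or by noting that A is similar to its Jordan form J, which has the same characteristic polynomial as A) gives
  χ_A(x) = x^4 - x^3 - 3*x^2 + 5*x - 2
which factors as (x - 1)^3*(x + 2). The eigenvalues (with algebraic multiplicities) are λ = -2 with multiplicity 1, λ = 1 with multiplicity 3.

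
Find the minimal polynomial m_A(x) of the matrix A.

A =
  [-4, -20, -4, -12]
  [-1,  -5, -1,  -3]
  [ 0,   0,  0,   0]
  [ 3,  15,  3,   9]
x^2

The characteristic polynomial is χ_A(x) = x^4, so the eigenvalues are known. The minimal polynomial is
  m_A(x) = Π_λ (x − λ)^{k_λ}
where k_λ is the size of the *largest* Jordan block for λ (equivalently, the smallest k with (A − λI)^k v = 0 for every generalised eigenvector v of λ).

  λ = 0: largest Jordan block has size 2, contributing (x − 0)^2

So m_A(x) = x^2 = x^2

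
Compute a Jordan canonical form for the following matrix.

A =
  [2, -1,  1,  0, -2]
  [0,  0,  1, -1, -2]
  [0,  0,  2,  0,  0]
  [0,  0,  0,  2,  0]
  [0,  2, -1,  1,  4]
J_3(2) ⊕ J_1(2) ⊕ J_1(2)

The characteristic polynomial is
  det(x·I − A) = x^5 - 10*x^4 + 40*x^3 - 80*x^2 + 80*x - 32 = (x - 2)^5

Eigenvalues and multiplicities (the geometric multiplicity of λ is n − rank(A − λI), which equals the number of Jordan blocks for λ):
  λ = 2: algebraic multiplicity = 5, geometric multiplicity = 3

Determining the block sizes for each eigenvalue:
  λ = 2: with am = 5 and gm = 3, the partition is not yet determined (e.g. several partitions of 5 into 3 parts exist). Let N = A − (2)·I. Computing rank(N^1) = 2, rank(N^2) = 1, rank(N^3) = 0; the number of blocks of size ≥ j is rank(N^{j−1}) − rank(N^j), giving [3, 1, 1]. So we have 1 block(s) of size 3, 2 block(s) of size 1 → block sizes [3, 1, 1]

Assembling the blocks gives a Jordan form
J =
  [2, 1, 0, 0, 0]
  [0, 2, 1, 0, 0]
  [0, 0, 2, 0, 0]
  [0, 0, 0, 2, 0]
  [0, 0, 0, 0, 2]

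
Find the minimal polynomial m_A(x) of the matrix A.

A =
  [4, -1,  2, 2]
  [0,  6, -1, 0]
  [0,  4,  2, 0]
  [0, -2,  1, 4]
x^3 - 12*x^2 + 48*x - 64

The characteristic polynomial is χ_A(x) = (x - 4)^4, so the eigenvalues are known. The minimal polynomial is
  m_A(x) = Π_λ (x − λ)^{k_λ}
where k_λ is the size of the *largest* Jordan block for λ (equivalently, the smallest k with (A − λI)^k v = 0 for every generalised eigenvector v of λ).

  λ = 4: largest Jordan block has size 3, contributing (x − 4)^3

So m_A(x) = (x - 4)^3 = x^3 - 12*x^2 + 48*x - 64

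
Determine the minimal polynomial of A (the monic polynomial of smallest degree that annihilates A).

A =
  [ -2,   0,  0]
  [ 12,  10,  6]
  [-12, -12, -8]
x^2 - 2*x - 8

The characteristic polynomial is χ_A(x) = (x - 4)*(x + 2)^2, so the eigenvalues are known. The minimal polynomial is
  m_A(x) = Π_λ (x − λ)^{k_λ}
where k_λ is the size of the *largest* Jordan block for λ (equivalently, the smallest k with (A − λI)^k v = 0 for every generalised eigenvector v of λ).

  λ = -2: largest Jordan block has size 1, contributing (x + 2)
  λ = 4: largest Jordan block has size 1, contributing (x − 4)

So m_A(x) = (x - 4)*(x + 2) = x^2 - 2*x - 8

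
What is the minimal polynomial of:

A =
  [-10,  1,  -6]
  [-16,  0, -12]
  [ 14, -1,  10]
x^3 - 12*x - 16

The characteristic polynomial is χ_A(x) = (x - 4)*(x + 2)^2, so the eigenvalues are known. The minimal polynomial is
  m_A(x) = Π_λ (x − λ)^{k_λ}
where k_λ is the size of the *largest* Jordan block for λ (equivalently, the smallest k with (A − λI)^k v = 0 for every generalised eigenvector v of λ).

  λ = -2: largest Jordan block has size 2, contributing (x + 2)^2
  λ = 4: largest Jordan block has size 1, contributing (x − 4)

So m_A(x) = (x - 4)*(x + 2)^2 = x^3 - 12*x - 16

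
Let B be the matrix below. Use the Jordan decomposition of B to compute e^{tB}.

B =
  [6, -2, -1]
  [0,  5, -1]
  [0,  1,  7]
e^{tB} =
  [exp(6*t), t^2*exp(6*t)/2 - 2*t*exp(6*t), t^2*exp(6*t)/2 - t*exp(6*t)]
  [0, -t*exp(6*t) + exp(6*t), -t*exp(6*t)]
  [0, t*exp(6*t), t*exp(6*t) + exp(6*t)]

Strategy: write B = P · J · P⁻¹ where J is a Jordan canonical form, so e^{tB} = P · e^{tJ} · P⁻¹, and e^{tJ} can be computed block-by-block.

B has Jordan form
J =
  [6, 1, 0]
  [0, 6, 1]
  [0, 0, 6]
(up to reordering of blocks).

Per-block formulas:
  For a 3×3 Jordan block J_3(6): exp(t · J_3(6)) = e^(6t)·(I + t·N + (t^2/2)·N^2), where N is the 3×3 nilpotent shift.

After assembling e^{tJ} and conjugating by P, we get:

e^{tB} =
  [exp(6*t), t^2*exp(6*t)/2 - 2*t*exp(6*t), t^2*exp(6*t)/2 - t*exp(6*t)]
  [0, -t*exp(6*t) + exp(6*t), -t*exp(6*t)]
  [0, t*exp(6*t), t*exp(6*t) + exp(6*t)]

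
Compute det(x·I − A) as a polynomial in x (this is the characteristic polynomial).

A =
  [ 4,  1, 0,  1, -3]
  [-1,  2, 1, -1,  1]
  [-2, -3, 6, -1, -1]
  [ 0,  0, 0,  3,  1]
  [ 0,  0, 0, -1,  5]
x^5 - 20*x^4 + 160*x^3 - 640*x^2 + 1280*x - 1024

Expanding det(x·I − A) (e.g. by cofactor expansion or by noting that A is similar to its Jordan form J, which has the same characteristic polynomial as A) gives
  χ_A(x) = x^5 - 20*x^4 + 160*x^3 - 640*x^2 + 1280*x - 1024
which factors as (x - 4)^5. The eigenvalues (with algebraic multiplicities) are λ = 4 with multiplicity 5.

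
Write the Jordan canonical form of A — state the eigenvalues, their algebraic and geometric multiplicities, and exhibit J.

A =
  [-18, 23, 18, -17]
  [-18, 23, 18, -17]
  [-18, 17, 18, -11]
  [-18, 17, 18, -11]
J_1(0) ⊕ J_1(0) ⊕ J_2(6)

The characteristic polynomial is
  det(x·I − A) = x^4 - 12*x^3 + 36*x^2 = x^2*(x - 6)^2

Eigenvalues and multiplicities (the geometric multiplicity of λ is n − rank(A − λI), which equals the number of Jordan blocks for λ):
  λ = 0: algebraic multiplicity = 2, geometric multiplicity = 2
  λ = 6: algebraic multiplicity = 2, geometric multiplicity = 1

Determining the block sizes for each eigenvalue:
  λ = 0: gm = am = 2, so every block has size 1 → block sizes [1, 1]
  λ = 6: one block (gm = 1), so the single block has size am = 2 → block sizes [2]

Assembling the blocks gives a Jordan form
J =
  [0, 0, 0, 0]
  [0, 0, 0, 0]
  [0, 0, 6, 1]
  [0, 0, 0, 6]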